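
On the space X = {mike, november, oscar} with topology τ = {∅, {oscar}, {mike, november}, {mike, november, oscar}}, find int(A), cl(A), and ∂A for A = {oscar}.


int(A) = {oscar}, cl(A) = {oscar}, ∂A = ∅.

Closed sets in (X, τ) are complements of opens:
  closed(X, τ) = {∅, {oscar}, {mike, november}, {mike, november, oscar}}.
int(A) = ⋃ {U ∈ τ : U ⊆ A}. Opens contained in A: ∅, {oscar}.
Taking the union of these: int(A) = {oscar}.
cl(A) = ⋂ {C closed : A ⊆ C}. Closed sets containing A: {oscar}, {mike, november, oscar}.
Intersecting these: cl(A) = {oscar}.
∂A = cl(A) ∖ int(A) = {oscar} ∖ {oscar} = ∅.


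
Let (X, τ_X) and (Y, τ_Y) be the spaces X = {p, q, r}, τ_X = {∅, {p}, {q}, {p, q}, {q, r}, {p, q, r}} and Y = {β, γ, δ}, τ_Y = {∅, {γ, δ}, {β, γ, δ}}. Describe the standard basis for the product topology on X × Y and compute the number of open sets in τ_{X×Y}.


Basis B = {∅ × ∅, {p} × {γ, δ}, {q} × {γ, δ}, {p} × {β, γ, δ}, {q} × {β, γ, δ}, {p, q} × {γ, δ}, {q, r} × {γ, δ}, {p, q} × {β, γ, δ}, {p, q, r} × {γ, δ}, {q, r} × {β, γ, δ}, {p, q, r} × {β, γ, δ}}; |τ_{X×Y}| = 18.

Enumerate products U × V with U ∈ τ_X, V ∈ τ_Y (deduplicated):
  ∅ × ∅ = {} (∅)
  {p} × {γ, δ} = {(p,γ), (p,δ)}
  {q} × {γ, δ} = {(q,γ), (q,δ)}
  {p} × {β, γ, δ} = {(p,β), (p,γ), (p,δ)}
  {q} × {β, γ, δ} = {(q,β), (q,γ), (q,δ)}
  {p, q} × {γ, δ} = {(p,γ), (p,δ), (q,γ), (q,δ)}
  {q, r} × {γ, δ} = {(q,γ), (q,δ), (r,γ), (r,δ)}
  {p, q} × {β, γ, δ} = {(p,β), (p,γ), (p,δ), (q,β), (q,γ), (q,δ)}
  {p, q, r} × {γ, δ} = {(p,γ), (p,δ), (q,γ), (q,δ), (r,γ), (r,δ)}
  {q, r} × {β, γ, δ} = {(q,β), (q,γ), (q,δ), (r,β), (r,γ), (r,δ)}
  {p, q, r} × {β, γ, δ} = {(p,β), (p,γ), (p,δ), (q,β), (q,γ), (q,δ), (r,β), (r,γ), (r,δ)}
These 11 distinct sets form the basis B.
Close under arbitrary unions to get τ_{X×Y}; counting gives |τ_{X×Y}| = 18.


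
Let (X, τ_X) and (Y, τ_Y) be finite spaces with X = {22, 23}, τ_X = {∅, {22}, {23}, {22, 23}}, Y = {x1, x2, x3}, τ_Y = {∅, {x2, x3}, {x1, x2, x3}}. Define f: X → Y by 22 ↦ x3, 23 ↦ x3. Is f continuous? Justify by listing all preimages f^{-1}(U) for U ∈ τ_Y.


f IS continuous.

Compute f^{-1}(U) for each U ∈ τ_Y:
  U = ∅: f^{-1}(U) = ∅ ∈ τ_X ✓.
  U = {x2, x3}: f^{-1}(U) = {22, 23} ∈ τ_X ✓.
  U = {x1, x2, x3}: f^{-1}(U) = {22, 23} ∈ τ_X ✓.
Every preimage lies in τ_X, so f IS continuous.


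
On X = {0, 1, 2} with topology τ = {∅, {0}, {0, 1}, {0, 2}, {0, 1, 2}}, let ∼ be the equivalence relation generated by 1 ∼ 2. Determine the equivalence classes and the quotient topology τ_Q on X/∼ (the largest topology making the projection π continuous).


X/∼ = {[0], [1=2]}; |τ_Q| = 3.

Equivalence classes: [0], [1=2].
Quotient map π: X → X/∼ sends 0 ↦ [0], 1 ↦ [1=2], 2 ↦ [1=2].
For each subset V ⊆ X/∼, compute π^{-1}(V) ⊆ X and check whether π^{-1}(V) ∈ τ. V is open in τ_Q iff π^{-1}(V) ∈ τ.
  V = {}: π^{-1}(V) = ∅ ∈ τ ✓.
  V = {[0]}: π^{-1}(V) = {0} ∈ τ ✓.
  V = {[1=2]}: π^{-1}(V) = {1, 2} ∉ τ ✗.
  V = {[0], [1=2]}: π^{-1}(V) = {0, 1, 2} ∈ τ ✓.
Open sets in the quotient: τ_Q = {{}, {[0]}, {[0], [1=2]}} (3 elements).


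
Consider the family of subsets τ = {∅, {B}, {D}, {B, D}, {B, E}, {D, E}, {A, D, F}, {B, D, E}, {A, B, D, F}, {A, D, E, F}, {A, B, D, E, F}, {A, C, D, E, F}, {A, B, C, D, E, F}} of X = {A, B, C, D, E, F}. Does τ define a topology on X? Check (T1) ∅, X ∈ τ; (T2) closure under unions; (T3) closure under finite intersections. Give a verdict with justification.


τ is NOT a topology on X.

Axiom (T1): ∅ ∈ τ? Yes; X ∈ τ? Yes.
Axiom (T2/T3): check pairwise unions and intersections of members of τ.
Counterexample for (T3): {B, E} ∩ {D, E} = {E} ∉ τ. Therefore τ is NOT a topology.


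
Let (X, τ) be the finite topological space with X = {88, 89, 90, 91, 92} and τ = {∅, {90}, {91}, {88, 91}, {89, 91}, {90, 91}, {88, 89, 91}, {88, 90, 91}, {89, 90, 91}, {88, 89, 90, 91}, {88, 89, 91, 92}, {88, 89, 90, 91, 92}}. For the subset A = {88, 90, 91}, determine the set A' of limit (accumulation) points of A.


A' = {88, 89, 92}

For each x ∈ X, list the open sets U ∈ τ with x ∈ U, then check whether U ∩ (A ∖ {x}) ≠ ∅ for every such U.
  x = 88: opens ∋ x are {88, 91}, {88, 89, 91}, {88, 90, 91}, {88, 89, 90, 91}, {88, 89, 91, 92}, {88, 89, 90, 91, 92}; each meets A ∖ {88}, so x IS a limit point.
  x = 89: opens ∋ x are {89, 91}, {88, 89, 91}, {89, 90, 91}, {88, 89, 90, 91}, {88, 89, 91, 92}, {88, 89, 90, 91, 92}; each meets A ∖ {89}, so x IS a limit point.
  x = 90: open {90} ∋ x has {90} ∩ (A ∖ {90}) = ∅, so x is NOT a limit point.
  x = 91: open {91} ∋ x has {91} ∩ (A ∖ {91}) = ∅, so x is NOT a limit point.
  x = 92: opens ∋ x are {88, 89, 91, 92}, {88, 89, 90, 91, 92}; each meets A ∖ {92}, so x IS a limit point.
Collecting: A' = {88, 89, 92}.


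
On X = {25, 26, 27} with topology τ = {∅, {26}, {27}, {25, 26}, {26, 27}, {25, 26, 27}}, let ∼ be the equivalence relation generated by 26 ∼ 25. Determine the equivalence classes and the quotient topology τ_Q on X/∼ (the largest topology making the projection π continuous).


X/∼ = {[25=26], [27]}; |τ_Q| = 4.

Equivalence classes: [25=26], [27].
Quotient map π: X → X/∼ sends 25 ↦ [25=26], 26 ↦ [25=26], 27 ↦ [27].
For each subset V ⊆ X/∼, compute π^{-1}(V) ⊆ X and check whether π^{-1}(V) ∈ τ. V is open in τ_Q iff π^{-1}(V) ∈ τ.
  V = {}: π^{-1}(V) = ∅ ∈ τ ✓.
  V = {[25=26]}: π^{-1}(V) = {25, 26} ∈ τ ✓.
  V = {[27]}: π^{-1}(V) = {27} ∈ τ ✓.
  V = {[25=26], [27]}: π^{-1}(V) = {25, 26, 27} ∈ τ ✓.
Open sets in the quotient: τ_Q = {{}, {[25=26]}, {[27]}, {[25=26], [27]}} (4 elements).


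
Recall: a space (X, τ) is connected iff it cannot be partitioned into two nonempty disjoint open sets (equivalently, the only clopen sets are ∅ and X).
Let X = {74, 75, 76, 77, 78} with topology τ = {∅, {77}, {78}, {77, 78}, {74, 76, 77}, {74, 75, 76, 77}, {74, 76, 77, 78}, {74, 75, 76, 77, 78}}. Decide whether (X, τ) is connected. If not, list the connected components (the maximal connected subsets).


(X, τ) is disconnected; components = [{78}, {74, 75, 76, 77}].

Find clopen sets (U ∈ τ with X ∖ U ∈ τ):
  U = ∅, X ∖ U = {74, 75, 76, 77, 78} — both open, so U is clopen.
  U = {78}, X ∖ U = {74, 75, 76, 77} — both open, so U is clopen.
  U = {74, 75, 76, 77}, X ∖ U = {78} — both open, so U is clopen.
  U = {74, 75, 76, 77, 78}, X ∖ U = ∅ — both open, so U is clopen.
Nontrivial clopen(s) exist: e.g. {74, 75, 76, 77}. So (X, τ) is disconnected.
Compute connected components by grouping points that agree on all clopens:
  component: {78}
  component: {74, 75, 76, 77}


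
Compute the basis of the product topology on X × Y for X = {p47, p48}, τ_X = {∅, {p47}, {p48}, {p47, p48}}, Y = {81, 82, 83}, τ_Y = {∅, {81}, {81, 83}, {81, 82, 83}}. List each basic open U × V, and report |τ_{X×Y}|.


Basis B = {∅ × ∅, {p47} × {81}, {p48} × {81}, {p47} × {81, 83}, {p47, p48} × {81}, {p48} × {81, 83}, {p47} × {81, 82, 83}, {p48} × {81, 82, 83}, {p47, p48} × {81, 83}, {p47, p48} × {81, 82, 83}}; |τ_{X×Y}| = 16.

Enumerate products U × V with U ∈ τ_X, V ∈ τ_Y (deduplicated):
  ∅ × ∅ = {} (∅)
  {p47} × {81} = {(p47,81)}
  {p48} × {81} = {(p48,81)}
  {p47} × {81, 83} = {(p47,81), (p47,83)}
  {p47, p48} × {81} = {(p47,81), (p48,81)}
  {p48} × {81, 83} = {(p48,81), (p48,83)}
  {p47} × {81, 82, 83} = {(p47,81), (p47,82), (p47,83)}
  {p48} × {81, 82, 83} = {(p48,81), (p48,82), (p48,83)}
  {p47, p48} × {81, 83} = {(p47,81), (p47,83), (p48,81), (p48,83)}
  {p47, p48} × {81, 82, 83} = {(p47,81), (p47,82), (p47,83), (p48,81), (p48,82), (p48,83)}
These 10 distinct sets form the basis B.
Close under arbitrary unions to get τ_{X×Y}; counting gives |τ_{X×Y}| = 16.


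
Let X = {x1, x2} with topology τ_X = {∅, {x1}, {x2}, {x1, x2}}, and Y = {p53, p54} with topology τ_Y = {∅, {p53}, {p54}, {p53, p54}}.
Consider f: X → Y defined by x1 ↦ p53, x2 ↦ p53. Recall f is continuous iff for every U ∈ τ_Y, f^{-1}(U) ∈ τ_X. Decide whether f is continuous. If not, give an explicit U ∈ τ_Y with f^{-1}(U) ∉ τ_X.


f IS continuous.

Compute f^{-1}(U) for each U ∈ τ_Y:
  U = ∅: f^{-1}(U) = ∅ ∈ τ_X ✓.
  U = {p53}: f^{-1}(U) = {x1, x2} ∈ τ_X ✓.
  U = {p54}: f^{-1}(U) = ∅ ∈ τ_X ✓.
  U = {p53, p54}: f^{-1}(U) = {x1, x2} ∈ τ_X ✓.
Every preimage lies in τ_X, so f IS continuous.


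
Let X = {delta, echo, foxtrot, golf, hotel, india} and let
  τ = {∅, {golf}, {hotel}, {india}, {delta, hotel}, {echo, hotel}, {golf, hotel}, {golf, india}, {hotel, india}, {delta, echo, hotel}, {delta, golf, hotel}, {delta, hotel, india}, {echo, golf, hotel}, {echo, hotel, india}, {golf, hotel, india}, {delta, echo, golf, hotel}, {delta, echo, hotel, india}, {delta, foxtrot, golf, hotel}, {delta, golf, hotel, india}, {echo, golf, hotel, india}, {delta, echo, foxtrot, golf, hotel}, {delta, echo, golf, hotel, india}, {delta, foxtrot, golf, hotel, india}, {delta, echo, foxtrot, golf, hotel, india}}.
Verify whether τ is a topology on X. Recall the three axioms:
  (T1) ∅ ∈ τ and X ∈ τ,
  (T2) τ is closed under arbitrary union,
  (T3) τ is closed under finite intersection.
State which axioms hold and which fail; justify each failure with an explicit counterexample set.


τ IS a topology on X.

Axiom (T1): ∅ ∈ τ? Yes; X ∈ τ? Yes.
Axiom (T2/T3): check pairwise unions and intersections of members of τ.
All pairwise intersections and unions checked — each lies in τ. Therefore τ satisfies (T1), (T2), (T3): it IS a topology on X.


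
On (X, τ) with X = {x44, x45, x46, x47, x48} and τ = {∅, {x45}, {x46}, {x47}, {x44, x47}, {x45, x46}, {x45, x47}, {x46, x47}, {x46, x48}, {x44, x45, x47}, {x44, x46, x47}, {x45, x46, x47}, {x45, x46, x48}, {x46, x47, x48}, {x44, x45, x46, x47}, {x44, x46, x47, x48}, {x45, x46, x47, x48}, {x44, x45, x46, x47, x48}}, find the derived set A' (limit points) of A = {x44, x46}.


A' = {x48}

For each x ∈ X, list the open sets U ∈ τ with x ∈ U, then check whether U ∩ (A ∖ {x}) ≠ ∅ for every such U.
  x = x44: open {x44, x47} ∋ x has {x44, x47} ∩ (A ∖ {x44}) = ∅, so x is NOT a limit point.
  x = x45: open {x45} ∋ x has {x45} ∩ (A ∖ {x45}) = ∅, so x is NOT a limit point.
  x = x46: open {x46} ∋ x has {x46} ∩ (A ∖ {x46}) = ∅, so x is NOT a limit point.
  x = x47: open {x47} ∋ x has {x47} ∩ (A ∖ {x47}) = ∅, so x is NOT a limit point.
  x = x48: opens ∋ x are {x46, x48}, {x45, x46, x48}, {x46, x47, x48}, {x44, x46, x47, x48}, {x45, x46, x47, x48}, {x44, x45, x46, x47, x48}; each meets A ∖ {x48}, so x IS a limit point.
Collecting: A' = {x48}.


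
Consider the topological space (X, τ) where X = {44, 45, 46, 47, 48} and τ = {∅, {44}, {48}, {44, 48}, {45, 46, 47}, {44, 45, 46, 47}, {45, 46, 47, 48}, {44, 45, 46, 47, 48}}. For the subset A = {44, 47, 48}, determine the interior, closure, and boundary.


int(A) = {44, 48}, cl(A) = {44, 45, 46, 47, 48}, ∂A = {45, 46, 47}.

Closed sets in (X, τ) are complements of opens:
  closed(X, τ) = {∅, {44}, {48}, {44, 48}, {45, 46, 47}, {44, 45, 46, 47}, {45, 46, 47, 48}, {44, 45, 46, 47, 48}}.
int(A) = ⋃ {U ∈ τ : U ⊆ A}. Opens contained in A: ∅, {44}, {48}, {44, 48}.
Taking the union of these: int(A) = {44, 48}.
cl(A) = ⋂ {C closed : A ⊆ C}. Closed sets containing A: {44, 45, 46, 47, 48}.
Intersecting these: cl(A) = {44, 45, 46, 47, 48}.
∂A = cl(A) ∖ int(A) = {44, 45, 46, 47, 48} ∖ {44, 48} = {45, 46, 47}.


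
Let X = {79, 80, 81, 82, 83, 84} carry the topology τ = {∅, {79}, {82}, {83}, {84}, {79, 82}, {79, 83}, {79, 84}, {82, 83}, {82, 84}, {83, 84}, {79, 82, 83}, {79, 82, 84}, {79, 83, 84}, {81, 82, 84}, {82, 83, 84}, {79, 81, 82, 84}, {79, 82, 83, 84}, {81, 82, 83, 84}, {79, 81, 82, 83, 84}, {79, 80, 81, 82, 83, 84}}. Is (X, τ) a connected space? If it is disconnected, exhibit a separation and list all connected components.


(X, τ) is connected.

Find clopen sets (U ∈ τ with X ∖ U ∈ τ):
  U = ∅, X ∖ U = {79, 80, 81, 82, 83, 84} — both open, so U is clopen.
  U = {79, 80, 81, 82, 83, 84}, X ∖ U = ∅ — both open, so U is clopen.
Only trivial clopens (∅ and X) exist, so (X, τ) is connected.
Compute connected components by grouping points that agree on all clopens:
  component: {79, 80, 81, 82, 83, 84}


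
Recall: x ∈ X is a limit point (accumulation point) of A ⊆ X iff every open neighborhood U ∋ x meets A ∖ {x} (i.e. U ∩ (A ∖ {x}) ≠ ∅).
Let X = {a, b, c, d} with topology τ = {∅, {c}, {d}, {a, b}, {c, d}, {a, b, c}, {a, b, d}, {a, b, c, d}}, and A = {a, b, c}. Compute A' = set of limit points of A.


A' = {a, b}

For each x ∈ X, list the open sets U ∈ τ with x ∈ U, then check whether U ∩ (A ∖ {x}) ≠ ∅ for every such U.
  x = a: opens ∋ x are {a, b}, {a, b, c}, {a, b, d}, {a, b, c, d}; each meets A ∖ {a}, so x IS a limit point.
  x = b: opens ∋ x are {a, b}, {a, b, c}, {a, b, d}, {a, b, c, d}; each meets A ∖ {b}, so x IS a limit point.
  x = c: open {c} ∋ x has {c} ∩ (A ∖ {c}) = ∅, so x is NOT a limit point.
  x = d: open {d} ∋ x has {d} ∩ (A ∖ {d}) = ∅, so x is NOT a limit point.
Collecting: A' = {a, b}.


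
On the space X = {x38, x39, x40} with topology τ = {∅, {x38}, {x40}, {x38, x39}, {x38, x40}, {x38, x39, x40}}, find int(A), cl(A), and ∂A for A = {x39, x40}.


int(A) = {x40}, cl(A) = {x39, x40}, ∂A = {x39}.

Closed sets in (X, τ) are complements of opens:
  closed(X, τ) = {∅, {x39}, {x40}, {x38, x39}, {x39, x40}, {x38, x39, x40}}.
int(A) = ⋃ {U ∈ τ : U ⊆ A}. Opens contained in A: ∅, {x40}.
Taking the union of these: int(A) = {x40}.
cl(A) = ⋂ {C closed : A ⊆ C}. Closed sets containing A: {x39, x40}, {x38, x39, x40}.
Intersecting these: cl(A) = {x39, x40}.
∂A = cl(A) ∖ int(A) = {x39, x40} ∖ {x40} = {x39}.


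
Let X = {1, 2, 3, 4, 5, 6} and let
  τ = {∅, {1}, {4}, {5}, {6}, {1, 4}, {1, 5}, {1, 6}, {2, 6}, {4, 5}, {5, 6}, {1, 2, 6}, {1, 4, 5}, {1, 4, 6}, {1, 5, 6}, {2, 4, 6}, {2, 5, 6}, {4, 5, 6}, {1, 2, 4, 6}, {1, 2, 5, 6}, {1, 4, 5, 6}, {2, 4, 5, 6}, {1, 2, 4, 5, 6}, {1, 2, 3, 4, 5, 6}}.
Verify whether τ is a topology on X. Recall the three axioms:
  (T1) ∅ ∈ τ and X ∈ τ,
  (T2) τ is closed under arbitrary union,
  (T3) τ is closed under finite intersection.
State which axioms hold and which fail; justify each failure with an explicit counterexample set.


τ is NOT a topology on X.

Axiom (T1): ∅ ∈ τ? Yes; X ∈ τ? Yes.
Axiom (T2/T3): check pairwise unions and intersections of members of τ.
Counterexample for (T2): {4} ∪ {6} = {4, 6} ∉ τ. Therefore τ is NOT a topology.


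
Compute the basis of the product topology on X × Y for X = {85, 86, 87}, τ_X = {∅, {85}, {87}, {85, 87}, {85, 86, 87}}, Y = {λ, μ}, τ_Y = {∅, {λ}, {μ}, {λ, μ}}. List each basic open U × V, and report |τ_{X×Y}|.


Basis B = {∅ × ∅, {85} × {λ}, {85} × {μ}, {87} × {λ}, {87} × {μ}, {85} × {λ, μ}, {85, 87} × {λ}, {85, 87} × {μ}, {87} × {λ, μ}, {85, 86, 87} × {λ}, {85, 86, 87} × {μ}, {85, 87} × {λ, μ}, {85, 86, 87} × {λ, μ}}; |τ_{X×Y}| = 25.

Enumerate products U × V with U ∈ τ_X, V ∈ τ_Y (deduplicated):
  ∅ × ∅ = {} (∅)
  {85} × {λ} = {(85,λ)}
  {85} × {μ} = {(85,μ)}
  {87} × {λ} = {(87,λ)}
  {87} × {μ} = {(87,μ)}
  {85} × {λ, μ} = {(85,λ), (85,μ)}
  {85, 87} × {λ} = {(85,λ), (87,λ)}
  {85, 87} × {μ} = {(85,μ), (87,μ)}
  {87} × {λ, μ} = {(87,λ), (87,μ)}
  {85, 86, 87} × {λ} = {(85,λ), (86,λ), (87,λ)}
  {85, 86, 87} × {μ} = {(85,μ), (86,μ), (87,μ)}
  {85, 87} × {λ, μ} = {(85,λ), (85,μ), (87,λ), (87,μ)}
  {85, 86, 87} × {λ, μ} = {(85,λ), (85,μ), (86,λ), (86,μ), (87,λ), (87,μ)}
These 13 distinct sets form the basis B.
Close under arbitrary unions to get τ_{X×Y}; counting gives |τ_{X×Y}| = 25.


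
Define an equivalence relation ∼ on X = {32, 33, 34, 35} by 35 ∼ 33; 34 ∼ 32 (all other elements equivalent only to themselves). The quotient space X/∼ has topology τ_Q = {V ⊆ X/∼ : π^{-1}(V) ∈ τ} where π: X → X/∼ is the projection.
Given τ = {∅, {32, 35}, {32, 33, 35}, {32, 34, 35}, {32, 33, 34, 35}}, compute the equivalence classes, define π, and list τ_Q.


X/∼ = {[32=34], [33=35]}; |τ_Q| = 2.

Equivalence classes: [32=34], [33=35].
Quotient map π: X → X/∼ sends 32 ↦ [32=34], 33 ↦ [33=35], 34 ↦ [32=34], 35 ↦ [33=35].
For each subset V ⊆ X/∼, compute π^{-1}(V) ⊆ X and check whether π^{-1}(V) ∈ τ. V is open in τ_Q iff π^{-1}(V) ∈ τ.
  V = {}: π^{-1}(V) = ∅ ∈ τ ✓.
  V = {[32=34]}: π^{-1}(V) = {32, 34} ∉ τ ✗.
  V = {[33=35]}: π^{-1}(V) = {33, 35} ∉ τ ✗.
  V = {[32=34], [33=35]}: π^{-1}(V) = {32, 33, 34, 35} ∈ τ ✓.
Open sets in the quotient: τ_Q = {{}, {[32=34], [33=35]}} (2 elements).


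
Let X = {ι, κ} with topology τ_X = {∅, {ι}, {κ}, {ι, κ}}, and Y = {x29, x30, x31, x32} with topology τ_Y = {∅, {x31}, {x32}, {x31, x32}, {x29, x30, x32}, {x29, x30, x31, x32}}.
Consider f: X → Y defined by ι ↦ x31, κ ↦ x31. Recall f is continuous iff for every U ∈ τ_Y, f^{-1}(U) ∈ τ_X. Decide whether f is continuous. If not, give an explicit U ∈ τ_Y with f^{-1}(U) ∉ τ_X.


f IS continuous.

Compute f^{-1}(U) for each U ∈ τ_Y:
  U = ∅: f^{-1}(U) = ∅ ∈ τ_X ✓.
  U = {x31}: f^{-1}(U) = {ι, κ} ∈ τ_X ✓.
  U = {x32}: f^{-1}(U) = ∅ ∈ τ_X ✓.
  U = {x31, x32}: f^{-1}(U) = {ι, κ} ∈ τ_X ✓.
  U = {x29, x30, x32}: f^{-1}(U) = ∅ ∈ τ_X ✓.
  U = {x29, x30, x31, x32}: f^{-1}(U) = {ι, κ} ∈ τ_X ✓.
Every preimage lies in τ_X, so f IS continuous.


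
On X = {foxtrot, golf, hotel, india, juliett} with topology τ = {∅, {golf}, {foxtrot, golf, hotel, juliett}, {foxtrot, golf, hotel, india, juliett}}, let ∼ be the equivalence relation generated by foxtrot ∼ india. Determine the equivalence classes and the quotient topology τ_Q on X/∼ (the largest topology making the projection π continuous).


X/∼ = {[foxtrot=india], [golf], [hotel], [juliett]}; |τ_Q| = 3.

Equivalence classes: [foxtrot=india], [golf], [hotel], [juliett].
Quotient map π: X → X/∼ sends foxtrot ↦ [foxtrot=india], golf ↦ [golf], hotel ↦ [hotel], india ↦ [foxtrot=india], juliett ↦ [juliett].
For each subset V ⊆ X/∼, compute π^{-1}(V) ⊆ X and check whether π^{-1}(V) ∈ τ. V is open in τ_Q iff π^{-1}(V) ∈ τ.
  V = {}: π^{-1}(V) = ∅ ∈ τ ✓.
  V = {[foxtrot=india]}: π^{-1}(V) = {foxtrot, india} ∉ τ ✗.
  V = {[golf]}: π^{-1}(V) = {golf} ∈ τ ✓.
  V = {[foxtrot=india], [golf]}: π^{-1}(V) = {foxtrot, golf, india} ∉ τ ✗.
  V = {[hotel]}: π^{-1}(V) = {hotel} ∉ τ ✗.
  V = {[foxtrot=india], [hotel]}: π^{-1}(V) = {foxtrot, hotel, india} ∉ τ ✗.
  V = {[golf], [hotel]}: π^{-1}(V) = {golf, hotel} ∉ τ ✗.
  V = {[foxtrot=india], [golf], [hotel]}: π^{-1}(V) = {foxtrot, golf, hotel, india} ∉ τ ✗.
  V = {[juliett]}: π^{-1}(V) = {juliett} ∉ τ ✗.
  V = {[foxtrot=india], [juliett]}: π^{-1}(V) = {foxtrot, india, juliett} ∉ τ ✗.
  V = {[golf], [juliett]}: π^{-1}(V) = {golf, juliett} ∉ τ ✗.
  V = {[foxtrot=india], [golf], [juliett]}: π^{-1}(V) = {foxtrot, golf, india, juliett} ∉ τ ✗.
  V = {[hotel], [juliett]}: π^{-1}(V) = {hotel, juliett} ∉ τ ✗.
  V = {[foxtrot=india], [hotel], [juliett]}: π^{-1}(V) = {foxtrot, hotel, india, juliett} ∉ τ ✗.
  V = {[golf], [hotel], [juliett]}: π^{-1}(V) = {golf, hotel, juliett} ∉ τ ✗.
  V = {[foxtrot=india], [golf], [hotel], [juliett]}: π^{-1}(V) = {foxtrot, golf, hotel, india, juliett} ∈ τ ✓.
Open sets in the quotient: τ_Q = {{}, {[golf]}, {[foxtrot=india], [golf], [hotel], [juliett]}} (3 elements).


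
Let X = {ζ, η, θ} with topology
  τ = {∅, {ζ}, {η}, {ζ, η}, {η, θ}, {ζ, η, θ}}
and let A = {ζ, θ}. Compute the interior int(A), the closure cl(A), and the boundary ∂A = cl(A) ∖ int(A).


int(A) = {ζ}, cl(A) = {ζ, θ}, ∂A = {θ}.

Closed sets in (X, τ) are complements of opens:
  closed(X, τ) = {∅, {ζ}, {θ}, {ζ, θ}, {η, θ}, {ζ, η, θ}}.
int(A) = ⋃ {U ∈ τ : U ⊆ A}. Opens contained in A: ∅, {ζ}.
Taking the union of these: int(A) = {ζ}.
cl(A) = ⋂ {C closed : A ⊆ C}. Closed sets containing A: {ζ, θ}, {ζ, η, θ}.
Intersecting these: cl(A) = {ζ, θ}.
∂A = cl(A) ∖ int(A) = {ζ, θ} ∖ {ζ} = {θ}.


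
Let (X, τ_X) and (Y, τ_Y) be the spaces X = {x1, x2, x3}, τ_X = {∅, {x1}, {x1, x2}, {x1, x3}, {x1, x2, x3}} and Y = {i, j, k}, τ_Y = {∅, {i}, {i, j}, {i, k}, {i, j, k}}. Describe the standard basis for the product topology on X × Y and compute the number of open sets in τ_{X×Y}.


Basis B = {∅ × ∅, {x1} × {i}, {x1} × {i, j}, {x1} × {i, k}, {x1, x2} × {i}, {x1, x3} × {i}, {x1} × {i, j, k}, {x1, x2, x3} × {i}, {x1, x2} × {i, j}, {x1, x3} × {i, j}, {x1, x2} × {i, k}, {x1, x3} × {i, k}, {x1, x2} × {i, j, k}, {x1, x3} × {i, j, k}, {x1, x2, x3} × {i, j}, {x1, x2, x3} × {i, k}, {x1, x2, x3} × {i, j, k}}; |τ_{X×Y}| = 48.

Enumerate products U × V with U ∈ τ_X, V ∈ τ_Y (deduplicated):
  ∅ × ∅ = {} (∅)
  {x1} × {i} = {(x1,i)}
  {x1} × {i, j} = {(x1,i), (x1,j)}
  {x1} × {i, k} = {(x1,i), (x1,k)}
  {x1, x2} × {i} = {(x1,i), (x2,i)}
  {x1, x3} × {i} = {(x1,i), (x3,i)}
  {x1} × {i, j, k} = {(x1,i), (x1,j), (x1,k)}
  {x1, x2, x3} × {i} = {(x1,i), (x2,i), (x3,i)}
  {x1, x2} × {i, j} = {(x1,i), (x1,j), (x2,i), (x2,j)}
  {x1, x3} × {i, j} = {(x1,i), (x1,j), (x3,i), (x3,j)}
  {x1, x2} × {i, k} = {(x1,i), (x1,k), (x2,i), (x2,k)}
  {x1, x3} × {i, k} = {(x1,i), (x1,k), (x3,i), (x3,k)}
  {x1, x2} × {i, j, k} = {(x1,i), (x1,j), (x1,k), (x2,i), (x2,j), (x2,k)}
  {x1, x3} × {i, j, k} = {(x1,i), (x1,j), (x1,k), (x3,i), (x3,j), (x3,k)}
  {x1, x2, x3} × {i, j} = {(x1,i), (x1,j), (x2,i), (x2,j), (x3,i), (x3,j)}
  {x1, x2, x3} × {i, k} = {(x1,i), (x1,k), (x2,i), (x2,k), (x3,i), (x3,k)}
  {x1, x2, x3} × {i, j, k} = {(x1,i), (x1,j), (x1,k), (x2,i), (x2,j), (x2,k), (x3,i), (x3,j), (x3,k)}
These 17 distinct sets form the basis B.
Close under arbitrary unions to get τ_{X×Y}; counting gives |τ_{X×Y}| = 48.


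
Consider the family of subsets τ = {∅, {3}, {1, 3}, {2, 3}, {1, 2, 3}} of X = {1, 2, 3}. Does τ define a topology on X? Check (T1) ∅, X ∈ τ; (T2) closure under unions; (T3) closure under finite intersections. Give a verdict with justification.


τ IS a topology on X.

Axiom (T1): ∅ ∈ τ? Yes; X ∈ τ? Yes.
Axiom (T2/T3): check pairwise unions and intersections of members of τ.
All pairwise intersections and unions checked — each lies in τ. Therefore τ satisfies (T1), (T2), (T3): it IS a topology on X.


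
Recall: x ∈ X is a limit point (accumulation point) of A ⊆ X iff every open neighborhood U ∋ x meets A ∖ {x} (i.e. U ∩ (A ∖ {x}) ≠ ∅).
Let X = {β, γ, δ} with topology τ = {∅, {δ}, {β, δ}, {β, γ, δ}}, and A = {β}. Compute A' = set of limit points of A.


A' = {γ}

For each x ∈ X, list the open sets U ∈ τ with x ∈ U, then check whether U ∩ (A ∖ {x}) ≠ ∅ for every such U.
  x = β: open {β, δ} ∋ x has {β, δ} ∩ (A ∖ {β}) = ∅, so x is NOT a limit point.
  x = γ: opens ∋ x are {β, γ, δ}; each meets A ∖ {γ}, so x IS a limit point.
  x = δ: open {δ} ∋ x has {δ} ∩ (A ∖ {δ}) = ∅, so x is NOT a limit point.
Collecting: A' = {γ}.


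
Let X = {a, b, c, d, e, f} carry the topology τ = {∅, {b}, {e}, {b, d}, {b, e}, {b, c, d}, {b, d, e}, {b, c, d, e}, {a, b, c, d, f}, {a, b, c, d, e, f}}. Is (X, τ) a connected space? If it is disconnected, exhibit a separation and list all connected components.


(X, τ) is disconnected; components = [{e}, {a, b, c, d, f}].

Find clopen sets (U ∈ τ with X ∖ U ∈ τ):
  U = ∅, X ∖ U = {a, b, c, d, e, f} — both open, so U is clopen.
  U = {e}, X ∖ U = {a, b, c, d, f} — both open, so U is clopen.
  U = {a, b, c, d, f}, X ∖ U = {e} — both open, so U is clopen.
  U = {a, b, c, d, e, f}, X ∖ U = ∅ — both open, so U is clopen.
Nontrivial clopen(s) exist: e.g. {e}. So (X, τ) is disconnected.
Compute connected components by grouping points that agree on all clopens:
  component: {e}
  component: {a, b, c, d, f}


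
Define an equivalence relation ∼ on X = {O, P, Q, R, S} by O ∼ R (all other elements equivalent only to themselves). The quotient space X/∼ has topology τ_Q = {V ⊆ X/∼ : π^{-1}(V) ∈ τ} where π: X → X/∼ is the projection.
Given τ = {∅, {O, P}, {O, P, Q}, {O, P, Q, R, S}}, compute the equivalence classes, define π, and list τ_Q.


X/∼ = {[O=R], [P], [Q], [S]}; |τ_Q| = 2.

Equivalence classes: [O=R], [P], [Q], [S].
Quotient map π: X → X/∼ sends O ↦ [O=R], P ↦ [P], Q ↦ [Q], R ↦ [O=R], S ↦ [S].
For each subset V ⊆ X/∼, compute π^{-1}(V) ⊆ X and check whether π^{-1}(V) ∈ τ. V is open in τ_Q iff π^{-1}(V) ∈ τ.
  V = {}: π^{-1}(V) = ∅ ∈ τ ✓.
  V = {[O=R]}: π^{-1}(V) = {O, R} ∉ τ ✗.
  V = {[P]}: π^{-1}(V) = {P} ∉ τ ✗.
  V = {[O=R], [P]}: π^{-1}(V) = {O, P, R} ∉ τ ✗.
  V = {[Q]}: π^{-1}(V) = {Q} ∉ τ ✗.
  V = {[O=R], [Q]}: π^{-1}(V) = {O, Q, R} ∉ τ ✗.
  V = {[P], [Q]}: π^{-1}(V) = {P, Q} ∉ τ ✗.
  V = {[O=R], [P], [Q]}: π^{-1}(V) = {O, P, Q, R} ∉ τ ✗.
  V = {[S]}: π^{-1}(V) = {S} ∉ τ ✗.
  V = {[O=R], [S]}: π^{-1}(V) = {O, R, S} ∉ τ ✗.
  V = {[P], [S]}: π^{-1}(V) = {P, S} ∉ τ ✗.
  V = {[O=R], [P], [S]}: π^{-1}(V) = {O, P, R, S} ∉ τ ✗.
  V = {[Q], [S]}: π^{-1}(V) = {Q, S} ∉ τ ✗.
  V = {[O=R], [Q], [S]}: π^{-1}(V) = {O, Q, R, S} ∉ τ ✗.
  V = {[P], [Q], [S]}: π^{-1}(V) = {P, Q, S} ∉ τ ✗.
  V = {[O=R], [P], [Q], [S]}: π^{-1}(V) = {O, P, Q, R, S} ∈ τ ✓.
Open sets in the quotient: τ_Q = {{}, {[O=R], [P], [Q], [S]}} (2 elements).


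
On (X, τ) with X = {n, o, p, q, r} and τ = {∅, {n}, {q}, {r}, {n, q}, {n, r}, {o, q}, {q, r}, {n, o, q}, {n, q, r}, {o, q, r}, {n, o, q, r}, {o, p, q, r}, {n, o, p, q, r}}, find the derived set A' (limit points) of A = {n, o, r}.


A' = {p}

For each x ∈ X, list the open sets U ∈ τ with x ∈ U, then check whether U ∩ (A ∖ {x}) ≠ ∅ for every such U.
  x = n: open {n} ∋ x has {n} ∩ (A ∖ {n}) = ∅, so x is NOT a limit point.
  x = o: open {o, q} ∋ x has {o, q} ∩ (A ∖ {o}) = ∅, so x is NOT a limit point.
  x = p: opens ∋ x are {o, p, q, r}, {n, o, p, q, r}; each meets A ∖ {p}, so x IS a limit point.
  x = q: open {q} ∋ x has {q} ∩ (A ∖ {q}) = ∅, so x is NOT a limit point.
  x = r: open {r} ∋ x has {r} ∩ (A ∖ {r}) = ∅, so x is NOT a limit point.
Collecting: A' = {p}.


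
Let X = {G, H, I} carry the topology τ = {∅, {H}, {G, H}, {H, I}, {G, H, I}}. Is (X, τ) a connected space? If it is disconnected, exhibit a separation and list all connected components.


(X, τ) is connected.

Find clopen sets (U ∈ τ with X ∖ U ∈ τ):
  U = ∅, X ∖ U = {G, H, I} — both open, so U is clopen.
  U = {G, H, I}, X ∖ U = ∅ — both open, so U is clopen.
Only trivial clopens (∅ and X) exist, so (X, τ) is connected.
Compute connected components by grouping points that agree on all clopens:
  component: {G, H, I}


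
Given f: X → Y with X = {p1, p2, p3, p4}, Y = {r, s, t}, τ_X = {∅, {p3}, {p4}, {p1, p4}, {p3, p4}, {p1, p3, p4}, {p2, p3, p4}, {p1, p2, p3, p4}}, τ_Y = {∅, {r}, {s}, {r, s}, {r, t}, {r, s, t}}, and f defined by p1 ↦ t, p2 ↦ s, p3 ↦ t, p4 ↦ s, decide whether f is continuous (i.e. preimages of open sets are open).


f is NOT continuous.

Compute f^{-1}(U) for each U ∈ τ_Y:
  U = ∅: f^{-1}(U) = ∅ ∈ τ_X ✓.
  U = {r}: f^{-1}(U) = ∅ ∈ τ_X ✓.
  U = {s}: f^{-1}(U) = {p2, p4} ∉ τ_X ✗.
  U = {r, s}: f^{-1}(U) = {p2, p4} ∉ τ_X ✗.
  U = {r, t}: f^{-1}(U) = {p1, p3} ∉ τ_X ✗.
  U = {r, s, t}: f^{-1}(U) = {p1, p2, p3, p4} ∈ τ_X ✓.
Found U = {s} with f^{-1}(U) = {p2, p4} not in τ_X. Therefore f is NOT continuous.


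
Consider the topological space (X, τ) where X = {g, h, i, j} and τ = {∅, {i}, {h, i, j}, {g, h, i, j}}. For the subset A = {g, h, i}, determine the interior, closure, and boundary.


int(A) = {i}, cl(A) = {g, h, i, j}, ∂A = {g, h, j}.

Closed sets in (X, τ) are complements of opens:
  closed(X, τ) = {∅, {g}, {g, h, j}, {g, h, i, j}}.
int(A) = ⋃ {U ∈ τ : U ⊆ A}. Opens contained in A: ∅, {i}.
Taking the union of these: int(A) = {i}.
cl(A) = ⋂ {C closed : A ⊆ C}. Closed sets containing A: {g, h, i, j}.
Intersecting these: cl(A) = {g, h, i, j}.
∂A = cl(A) ∖ int(A) = {g, h, i, j} ∖ {i} = {g, h, j}.


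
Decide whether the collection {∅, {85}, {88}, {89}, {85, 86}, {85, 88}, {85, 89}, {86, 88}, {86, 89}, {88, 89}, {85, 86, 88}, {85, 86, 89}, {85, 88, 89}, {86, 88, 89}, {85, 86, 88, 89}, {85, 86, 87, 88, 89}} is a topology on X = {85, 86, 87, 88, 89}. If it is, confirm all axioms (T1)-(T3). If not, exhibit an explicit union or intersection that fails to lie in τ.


τ is NOT a topology on X.

Axiom (T1): ∅ ∈ τ? Yes; X ∈ τ? Yes.
Axiom (T2/T3): check pairwise unions and intersections of members of τ.
Counterexample for (T3): {85, 86} ∩ {86, 88} = {86} ∉ τ. Therefore τ is NOT a topology.


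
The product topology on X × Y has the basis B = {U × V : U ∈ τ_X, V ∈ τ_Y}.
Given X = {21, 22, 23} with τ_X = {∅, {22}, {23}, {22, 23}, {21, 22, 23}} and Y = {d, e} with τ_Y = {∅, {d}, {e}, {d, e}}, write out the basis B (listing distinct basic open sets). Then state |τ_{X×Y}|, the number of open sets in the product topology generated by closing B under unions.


Basis B = {∅ × ∅, {22} × {d}, {22} × {e}, {23} × {d}, {23} × {e}, {22} × {d, e}, {22, 23} × {d}, {22, 23} × {e}, {23} × {d, e}, {21, 22, 23} × {d}, {21, 22, 23} × {e}, {22, 23} × {d, e}, {21, 22, 23} × {d, e}}; |τ_{X×Y}| = 25.

Enumerate products U × V with U ∈ τ_X, V ∈ τ_Y (deduplicated):
  ∅ × ∅ = {} (∅)
  {22} × {d} = {(22,d)}
  {22} × {e} = {(22,e)}
  {23} × {d} = {(23,d)}
  {23} × {e} = {(23,e)}
  {22} × {d, e} = {(22,d), (22,e)}
  {22, 23} × {d} = {(22,d), (23,d)}
  {22, 23} × {e} = {(22,e), (23,e)}
  {23} × {d, e} = {(23,d), (23,e)}
  {21, 22, 23} × {d} = {(21,d), (22,d), (23,d)}
  {21, 22, 23} × {e} = {(21,e), (22,e), (23,e)}
  {22, 23} × {d, e} = {(22,d), (22,e), (23,d), (23,e)}
  {21, 22, 23} × {d, e} = {(21,d), (21,e), (22,d), (22,e), (23,d), (23,e)}
These 13 distinct sets form the basis B.
Close under arbitrary unions to get τ_{X×Y}; counting gives |τ_{X×Y}| = 25.


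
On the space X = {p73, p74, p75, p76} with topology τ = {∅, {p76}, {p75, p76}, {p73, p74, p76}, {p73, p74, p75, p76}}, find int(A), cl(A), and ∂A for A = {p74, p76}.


int(A) = {p76}, cl(A) = {p73, p74, p75, p76}, ∂A = {p73, p74, p75}.

Closed sets in (X, τ) are complements of opens:
  closed(X, τ) = {∅, {p75}, {p73, p74}, {p73, p74, p75}, {p73, p74, p75, p76}}.
int(A) = ⋃ {U ∈ τ : U ⊆ A}. Opens contained in A: ∅, {p76}.
Taking the union of these: int(A) = {p76}.
cl(A) = ⋂ {C closed : A ⊆ C}. Closed sets containing A: {p73, p74, p75, p76}.
Intersecting these: cl(A) = {p73, p74, p75, p76}.
∂A = cl(A) ∖ int(A) = {p73, p74, p75, p76} ∖ {p76} = {p73, p74, p75}.


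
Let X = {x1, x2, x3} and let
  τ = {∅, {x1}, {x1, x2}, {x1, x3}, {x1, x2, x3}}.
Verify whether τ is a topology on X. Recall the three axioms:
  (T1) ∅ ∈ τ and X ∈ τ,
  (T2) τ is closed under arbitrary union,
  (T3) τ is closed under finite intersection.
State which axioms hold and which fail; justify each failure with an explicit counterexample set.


τ IS a topology on X.

Axiom (T1): ∅ ∈ τ? Yes; X ∈ τ? Yes.
Axiom (T2/T3): check pairwise unions and intersections of members of τ.
All pairwise intersections and unions checked — each lies in τ. Therefore τ satisfies (T1), (T2), (T3): it IS a topology on X.


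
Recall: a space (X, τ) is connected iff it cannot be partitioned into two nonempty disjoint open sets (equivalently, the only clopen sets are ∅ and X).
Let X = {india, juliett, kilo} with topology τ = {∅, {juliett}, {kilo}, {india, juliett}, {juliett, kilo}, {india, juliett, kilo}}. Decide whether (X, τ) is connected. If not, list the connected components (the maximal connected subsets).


(X, τ) is disconnected; components = [{kilo}, {india, juliett}].

Find clopen sets (U ∈ τ with X ∖ U ∈ τ):
  U = ∅, X ∖ U = {india, juliett, kilo} — both open, so U is clopen.
  U = {kilo}, X ∖ U = {india, juliett} — both open, so U is clopen.
  U = {india, juliett}, X ∖ U = {kilo} — both open, so U is clopen.
  U = {india, juliett, kilo}, X ∖ U = ∅ — both open, so U is clopen.
Nontrivial clopen(s) exist: e.g. {kilo}. So (X, τ) is disconnected.
Compute connected components by grouping points that agree on all clopens:
  component: {kilo}
  component: {india, juliett}


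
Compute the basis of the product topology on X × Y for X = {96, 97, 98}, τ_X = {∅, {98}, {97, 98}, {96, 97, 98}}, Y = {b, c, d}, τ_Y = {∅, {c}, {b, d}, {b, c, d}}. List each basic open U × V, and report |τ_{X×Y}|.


Basis B = {∅ × ∅, {98} × {c}, {97, 98} × {c}, {98} × {b, d}, {96, 97, 98} × {c}, {98} × {b, c, d}, {97, 98} × {b, d}, {96, 97, 98} × {b, d}, {97, 98} × {b, c, d}, {96, 97, 98} × {b, c, d}}; |τ_{X×Y}| = 16.

Enumerate products U × V with U ∈ τ_X, V ∈ τ_Y (deduplicated):
  ∅ × ∅ = {} (∅)
  {98} × {c} = {(98,c)}
  {97, 98} × {c} = {(97,c), (98,c)}
  {98} × {b, d} = {(98,b), (98,d)}
  {96, 97, 98} × {c} = {(96,c), (97,c), (98,c)}
  {98} × {b, c, d} = {(98,b), (98,c), (98,d)}
  {97, 98} × {b, d} = {(97,b), (97,d), (98,b), (98,d)}
  {96, 97, 98} × {b, d} = {(96,b), (96,d), (97,b), (97,d), (98,b), (98,d)}
  {97, 98} × {b, c, d} = {(97,b), (97,c), (97,d), (98,b), (98,c), (98,d)}
  {96, 97, 98} × {b, c, d} = {(96,b), (96,c), (96,d), (97,b), (97,c), (97,d), (98,b), (98,c), (98,d)}
These 10 distinct sets form the basis B.
Close under arbitrary unions to get τ_{X×Y}; counting gives |τ_{X×Y}| = 16.


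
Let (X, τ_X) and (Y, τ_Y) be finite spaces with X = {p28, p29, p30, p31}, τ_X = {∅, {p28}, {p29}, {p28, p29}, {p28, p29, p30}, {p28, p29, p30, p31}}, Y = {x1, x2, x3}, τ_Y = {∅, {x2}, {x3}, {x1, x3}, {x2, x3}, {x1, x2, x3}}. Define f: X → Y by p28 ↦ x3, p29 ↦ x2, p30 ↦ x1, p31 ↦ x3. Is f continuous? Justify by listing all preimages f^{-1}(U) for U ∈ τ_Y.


f is NOT continuous.

Compute f^{-1}(U) for each U ∈ τ_Y:
  U = ∅: f^{-1}(U) = ∅ ∈ τ_X ✓.
  U = {x2}: f^{-1}(U) = {p29} ∈ τ_X ✓.
  U = {x3}: f^{-1}(U) = {p28, p31} ∉ τ_X ✗.
  U = {x1, x3}: f^{-1}(U) = {p28, p30, p31} ∉ τ_X ✗.
  U = {x2, x3}: f^{-1}(U) = {p28, p29, p31} ∉ τ_X ✗.
  U = {x1, x2, x3}: f^{-1}(U) = {p28, p29, p30, p31} ∈ τ_X ✓.
Found U = {x3} with f^{-1}(U) = {p28, p31} not in τ_X. Therefore f is NOT continuous.


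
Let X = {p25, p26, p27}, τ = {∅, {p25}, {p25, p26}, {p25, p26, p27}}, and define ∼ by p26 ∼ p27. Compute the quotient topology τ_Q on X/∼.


X/∼ = {[p25], [p26=p27]}; |τ_Q| = 3.

Equivalence classes: [p25], [p26=p27].
Quotient map π: X → X/∼ sends p25 ↦ [p25], p26 ↦ [p26=p27], p27 ↦ [p26=p27].
For each subset V ⊆ X/∼, compute π^{-1}(V) ⊆ X and check whether π^{-1}(V) ∈ τ. V is open in τ_Q iff π^{-1}(V) ∈ τ.
  V = {}: π^{-1}(V) = ∅ ∈ τ ✓.
  V = {[p25]}: π^{-1}(V) = {p25} ∈ τ ✓.
  V = {[p26=p27]}: π^{-1}(V) = {p26, p27} ∉ τ ✗.
  V = {[p25], [p26=p27]}: π^{-1}(V) = {p25, p26, p27} ∈ τ ✓.
Open sets in the quotient: τ_Q = {{}, {[p25]}, {[p25], [p26=p27]}} (3 elements).


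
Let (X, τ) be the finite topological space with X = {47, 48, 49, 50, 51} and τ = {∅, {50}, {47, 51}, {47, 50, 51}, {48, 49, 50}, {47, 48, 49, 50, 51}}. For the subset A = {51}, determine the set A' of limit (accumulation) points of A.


A' = {47}

For each x ∈ X, list the open sets U ∈ τ with x ∈ U, then check whether U ∩ (A ∖ {x}) ≠ ∅ for every such U.
  x = 47: opens ∋ x are {47, 51}, {47, 50, 51}, {47, 48, 49, 50, 51}; each meets A ∖ {47}, so x IS a limit point.
  x = 48: open {48, 49, 50} ∋ x has {48, 49, 50} ∩ (A ∖ {48}) = ∅, so x is NOT a limit point.
  x = 49: open {48, 49, 50} ∋ x has {48, 49, 50} ∩ (A ∖ {49}) = ∅, so x is NOT a limit point.
  x = 50: open {50} ∋ x has {50} ∩ (A ∖ {50}) = ∅, so x is NOT a limit point.
  x = 51: open {47, 51} ∋ x has {47, 51} ∩ (A ∖ {51}) = ∅, so x is NOT a limit point.
Collecting: A' = {47}.


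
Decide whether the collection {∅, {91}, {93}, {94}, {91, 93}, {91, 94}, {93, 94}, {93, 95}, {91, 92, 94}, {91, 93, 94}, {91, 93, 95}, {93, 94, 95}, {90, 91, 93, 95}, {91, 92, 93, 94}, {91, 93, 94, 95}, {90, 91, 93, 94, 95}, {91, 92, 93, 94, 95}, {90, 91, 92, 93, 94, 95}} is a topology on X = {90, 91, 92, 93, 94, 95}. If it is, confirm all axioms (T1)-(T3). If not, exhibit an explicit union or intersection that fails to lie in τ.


τ IS a topology on X.

Axiom (T1): ∅ ∈ τ? Yes; X ∈ τ? Yes.
Axiom (T2/T3): check pairwise unions and intersections of members of τ.
All pairwise intersections and unions checked — each lies in τ. Therefore τ satisfies (T1), (T2), (T3): it IS a topology on X.


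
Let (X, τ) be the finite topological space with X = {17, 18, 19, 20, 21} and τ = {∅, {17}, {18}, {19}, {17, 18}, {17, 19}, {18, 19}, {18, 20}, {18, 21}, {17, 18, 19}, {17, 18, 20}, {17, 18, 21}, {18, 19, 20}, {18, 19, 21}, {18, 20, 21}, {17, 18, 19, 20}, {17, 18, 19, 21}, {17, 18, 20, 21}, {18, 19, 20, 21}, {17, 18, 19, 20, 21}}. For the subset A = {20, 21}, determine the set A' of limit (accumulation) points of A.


A' = ∅

For each x ∈ X, list the open sets U ∈ τ with x ∈ U, then check whether U ∩ (A ∖ {x}) ≠ ∅ for every such U.
  x = 17: open {17} ∋ x has {17} ∩ (A ∖ {17}) = ∅, so x is NOT a limit point.
  x = 18: open {18} ∋ x has {18} ∩ (A ∖ {18}) = ∅, so x is NOT a limit point.
  x = 19: open {19} ∋ x has {19} ∩ (A ∖ {19}) = ∅, so x is NOT a limit point.
  x = 20: open {18, 20} ∋ x has {18, 20} ∩ (A ∖ {20}) = ∅, so x is NOT a limit point.
  x = 21: open {18, 21} ∋ x has {18, 21} ∩ (A ∖ {21}) = ∅, so x is NOT a limit point.
Collecting: A' = ∅.


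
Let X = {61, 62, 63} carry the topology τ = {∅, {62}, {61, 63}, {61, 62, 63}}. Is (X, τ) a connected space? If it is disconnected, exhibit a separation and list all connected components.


(X, τ) is disconnected; components = [{62}, {61, 63}].

Find clopen sets (U ∈ τ with X ∖ U ∈ τ):
  U = ∅, X ∖ U = {61, 62, 63} — both open, so U is clopen.
  U = {62}, X ∖ U = {61, 63} — both open, so U is clopen.
  U = {61, 63}, X ∖ U = {62} — both open, so U is clopen.
  U = {61, 62, 63}, X ∖ U = ∅ — both open, so U is clopen.
Nontrivial clopen(s) exist: e.g. {62}. So (X, τ) is disconnected.
Compute connected components by grouping points that agree on all clopens:
  component: {62}
  component: {61, 63}


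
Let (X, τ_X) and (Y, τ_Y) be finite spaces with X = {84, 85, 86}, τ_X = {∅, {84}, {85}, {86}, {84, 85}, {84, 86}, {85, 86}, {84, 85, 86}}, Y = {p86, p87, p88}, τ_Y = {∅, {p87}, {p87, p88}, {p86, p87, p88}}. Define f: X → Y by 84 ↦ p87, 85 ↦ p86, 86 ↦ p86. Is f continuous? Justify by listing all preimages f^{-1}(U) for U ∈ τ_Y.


f IS continuous.

Compute f^{-1}(U) for each U ∈ τ_Y:
  U = ∅: f^{-1}(U) = ∅ ∈ τ_X ✓.
  U = {p87}: f^{-1}(U) = {84} ∈ τ_X ✓.
  U = {p87, p88}: f^{-1}(U) = {84} ∈ τ_X ✓.
  U = {p86, p87, p88}: f^{-1}(U) = {84, 85, 86} ∈ τ_X ✓.
Every preimage lies in τ_X, so f IS continuous.


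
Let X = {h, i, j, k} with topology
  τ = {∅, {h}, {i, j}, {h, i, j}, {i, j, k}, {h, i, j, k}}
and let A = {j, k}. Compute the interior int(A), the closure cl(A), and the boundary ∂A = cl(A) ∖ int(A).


int(A) = ∅, cl(A) = {i, j, k}, ∂A = {i, j, k}.

Closed sets in (X, τ) are complements of opens:
  closed(X, τ) = {∅, {h}, {k}, {h, k}, {i, j, k}, {h, i, j, k}}.
int(A) = ⋃ {U ∈ τ : U ⊆ A}. Opens contained in A: ∅.
Taking the union of these: int(A) = ∅.
cl(A) = ⋂ {C closed : A ⊆ C}. Closed sets containing A: {i, j, k}, {h, i, j, k}.
Intersecting these: cl(A) = {i, j, k}.
∂A = cl(A) ∖ int(A) = {i, j, k} ∖ ∅ = {i, j, k}.
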